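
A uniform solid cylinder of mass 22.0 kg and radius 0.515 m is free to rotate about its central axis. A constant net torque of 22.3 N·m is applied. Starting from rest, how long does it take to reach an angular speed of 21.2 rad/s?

I = ½MR² = (1/2)(22.0)(0.515)² = 2.917 kg·m².
α = τ/I = 22.3/2.917 = 7.644 rad/s².
ω = αt ⇒ t = ω/α = 21.2/7.644 = 2.774 s.

t ≈ 2.77 s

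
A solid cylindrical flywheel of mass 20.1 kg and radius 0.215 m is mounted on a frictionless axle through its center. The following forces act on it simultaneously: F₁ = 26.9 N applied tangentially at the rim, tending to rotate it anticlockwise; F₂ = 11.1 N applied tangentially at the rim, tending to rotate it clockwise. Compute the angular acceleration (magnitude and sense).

I = ½MR² = (1/2)(20.1)(0.215)² = 0.4646 kg·m².
Taking anticlockwise as positive: τ₁ = +(26.9)(0.215) = +5.783 N·m; τ₂ = −(11.1)(0.215) = −2.386 N·m.
Net torque τ = 3.397 N·m.
α = τ/I = 3.397/0.4646 = 7.312 rad/s².

α ≈ 7.31 rad/s², anticlockwise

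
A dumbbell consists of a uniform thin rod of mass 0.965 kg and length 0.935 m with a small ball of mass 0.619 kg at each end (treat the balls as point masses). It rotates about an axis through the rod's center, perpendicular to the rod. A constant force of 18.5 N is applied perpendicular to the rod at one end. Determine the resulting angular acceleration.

I_rod = (1/12)ML² = (1/12)(0.965)(0.935)² = 0.07030 kg·m².
I_balls = 2·m·(L/2)² = 2(0.619)(0.4675)² = 0.2706 kg·m².
Total I = 0.3409 kg·m².
τ = F·(L/2) = (18.5)(0.468) = 8.649 N·m.
α = τ/I = 8.649/0.3409 = 25.37 rad/s².

α ≈ 25.4 rad/s²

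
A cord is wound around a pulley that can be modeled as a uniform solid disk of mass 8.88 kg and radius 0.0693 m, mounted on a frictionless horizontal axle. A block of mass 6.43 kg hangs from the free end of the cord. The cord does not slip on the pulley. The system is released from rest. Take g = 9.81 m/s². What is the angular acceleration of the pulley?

α ≈ 83.7 rad/s²

I = ½MR² = (1/2)(8.88)(0.0693)² = 0.02132 kg·m².
Block: mg − T = ma. Pulley: TR = Iα. No-slip: a = αR, so T = (I/R²)a = 4.440·a.
Then mg = (m + 4.440)a, so a = (6.43)(9.81)/(6.43 + 4.440) = 5.803 m/s².
α = a/R = 5.803/0.0693 = 83.74 rad/s².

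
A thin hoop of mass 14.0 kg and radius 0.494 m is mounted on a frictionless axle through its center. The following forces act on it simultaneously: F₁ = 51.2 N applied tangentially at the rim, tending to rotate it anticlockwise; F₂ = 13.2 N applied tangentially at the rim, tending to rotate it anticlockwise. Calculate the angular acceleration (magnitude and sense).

I = MR² = (14.0)(0.494)² = 3.417 kg·m².
Taking anticlockwise as positive: τ₁ = +(51.2)(0.494) = +25.29 N·m; τ₂ = +(13.2)(0.494) = +6.521 N·m.
Net torque τ = 31.81 N·m.
α = τ/I = 31.81/3.417 = 9.312 rad/s².

α ≈ 9.31 rad/s², anticlockwise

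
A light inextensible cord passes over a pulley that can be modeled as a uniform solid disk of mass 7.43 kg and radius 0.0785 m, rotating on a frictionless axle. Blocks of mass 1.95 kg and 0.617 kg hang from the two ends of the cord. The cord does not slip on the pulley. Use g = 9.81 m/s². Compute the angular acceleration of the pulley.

I = ½MR² = (1/2)(7.43)(0.0785)² = 0.02289 kg·m².
Heavier block: m₁g − T₁ = m₁a. Lighter block: T₂ − m₂g = m₂a.
Pulley: (T₁ − T₂)R = Iα = I(a/R), so T₁ − T₂ = (I/R²)a = (1/2)M_p a = 3.715·a.
Adding the three: (m₁ − m₂)g = (m₁ + m₂ + 3.715)a, so a = (1.95 − 0.617)(9.81)/(1.95 + 0.617 + 3.715) = 2.082 m/s².
α = a/R = 2.082/0.0785 = 26.52 rad/s².

α ≈ 26.5 rad/s²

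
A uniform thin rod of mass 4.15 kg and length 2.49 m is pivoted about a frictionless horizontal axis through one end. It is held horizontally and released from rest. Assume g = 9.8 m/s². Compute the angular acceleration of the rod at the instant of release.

About the pivot, I = (1/3)ML² = (1/3)(4.15)(2.49)² = 8.577 kg·m².
The weight acts at the center, a distance L/2 = 1.245 m from the pivot; τ = Mg(L/2) = 50.63 N·m.
α = τ/I = 50.63/8.577 = 5.904 rad/s².

α ≈ 5.90 rad/s²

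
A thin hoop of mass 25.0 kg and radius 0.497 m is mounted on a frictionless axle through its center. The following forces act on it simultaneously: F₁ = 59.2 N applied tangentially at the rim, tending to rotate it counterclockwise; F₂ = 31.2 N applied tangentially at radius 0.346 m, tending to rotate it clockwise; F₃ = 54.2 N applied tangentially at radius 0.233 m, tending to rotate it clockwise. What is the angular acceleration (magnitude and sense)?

α ≈ 0.971 rad/s², counterclockwise

I = MR² = (25.0)(0.497)² = 6.175 kg·m².
Taking counterclockwise as positive: τ₁ = +(59.2)(0.497) = +29.42 N·m; τ₂ = −(31.2)(0.346) = −10.80 N·m; τ₃ = −(54.2)(0.233) = −12.63 N·m.
Net torque τ = 5.999 N·m.
α = τ/I = 5.999/6.175 = 0.9714 rad/s².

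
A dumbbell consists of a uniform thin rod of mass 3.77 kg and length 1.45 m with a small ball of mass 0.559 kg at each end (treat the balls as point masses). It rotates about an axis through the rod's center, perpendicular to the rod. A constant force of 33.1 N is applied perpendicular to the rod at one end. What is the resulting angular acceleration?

α ≈ 19.2 rad/s²

I_rod = (1/12)ML² = (1/12)(3.77)(1.45)² = 0.6605 kg·m².
I_balls = 2·m·(L/2)² = 2(0.559)(0.7250)² = 0.5876 kg·m².
Total I = 1.248 kg·m².
τ = F·(L/2) = (33.1)(0.725) = 24.00 N·m.
α = τ/I = 24.00/1.248 = 19.23 rad/s².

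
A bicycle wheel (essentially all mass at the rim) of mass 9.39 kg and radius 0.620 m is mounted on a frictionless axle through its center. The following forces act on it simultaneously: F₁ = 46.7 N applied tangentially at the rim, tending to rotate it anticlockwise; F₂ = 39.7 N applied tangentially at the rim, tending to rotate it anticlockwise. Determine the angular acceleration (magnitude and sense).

α ≈ 14.8 rad/s², anticlockwise

I = MR² = (9.39)(0.620)² = 3.610 kg·m².
Taking anticlockwise as positive: τ₁ = +(46.7)(0.620) = +28.95 N·m; τ₂ = +(39.7)(0.620) = +24.61 N·m.
Net torque τ = 53.57 N·m.
α = τ/I = 53.57/3.610 = 14.84 rad/s².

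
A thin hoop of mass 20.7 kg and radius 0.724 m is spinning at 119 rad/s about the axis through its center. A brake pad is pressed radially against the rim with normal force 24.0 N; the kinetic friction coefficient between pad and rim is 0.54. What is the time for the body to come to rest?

I = MR² = (20.7)(0.724)² = 10.85 kg·m².
Friction force f = μN = (0.54)(24.0) = 12.96 N at the rim; torque magnitude τ = fR = 9.383 N·m, opposing ω.
|α| = τ/I = 9.383/10.85 = 0.8648 rad/s² (deceleration).
0 = ω₀ − |α|t ⇒ t = ω₀/|α| = 119/0.8648 = 137.6 s.

t ≈ 138 s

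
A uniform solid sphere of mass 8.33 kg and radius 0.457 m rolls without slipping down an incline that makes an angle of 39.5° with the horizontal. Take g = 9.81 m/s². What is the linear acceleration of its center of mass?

a ≈ 4.46 m/s²

Translation along the incline: Mg sinθ − f = Ma.
Rotation about the center: fR = Iα with I = (2/5)MR². No-slip gives a = αR, so f = (I/R²)a = (2/5)M a.
Substituting: Mg sinθ = (1 + 0.4000)Ma, so a = g sinθ/(1 + 0.4000) = (9.81) sin 39.5° / 1.400 = 4.457 m/s².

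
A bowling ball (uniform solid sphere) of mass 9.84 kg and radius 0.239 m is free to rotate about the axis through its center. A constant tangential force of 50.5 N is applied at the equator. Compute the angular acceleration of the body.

α ≈ 53.7 rad/s²

I = (2/5)MR² = (2/5)(9.84)(0.239)² = 0.2248 kg·m².
τ = F R = (50.5)(0.239) = 12.07 N·m.
From τ = Iα: α = 12.07/0.2248 = 53.68 rad/s².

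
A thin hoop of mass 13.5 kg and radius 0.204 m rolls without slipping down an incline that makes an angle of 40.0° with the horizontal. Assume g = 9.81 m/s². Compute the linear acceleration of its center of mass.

a ≈ 3.15 m/s²

Translation along the incline: Mg sinθ − f = Ma.
Rotation about the center: fR = Iα with I = MR². No-slip gives a = αR, so f = (I/R²)a = M a.
Substituting: Mg sinθ = (1 + 1.000)Ma, so a = g sinθ/(1 + 1.000) = (9.81) sin 40.0° / 2.000 = 3.153 m/s².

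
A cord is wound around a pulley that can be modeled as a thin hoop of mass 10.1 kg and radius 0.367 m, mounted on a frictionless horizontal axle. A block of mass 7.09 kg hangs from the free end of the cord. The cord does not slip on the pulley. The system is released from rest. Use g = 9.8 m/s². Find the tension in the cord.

T ≈ 40.8 N

I = MR² = (10.1)(0.367)² = 1.360 kg·m².
Block: mg − T = ma. Pulley: TR = Iα. No-slip: a = αR, so T = (I/R²)a = 10.10·a.
Then mg = (m + 10.10)a, so a = (7.09)(9.8)/(7.09 + 10.10) = 4.042 m/s².
T = 10.10·a = 40.82 N.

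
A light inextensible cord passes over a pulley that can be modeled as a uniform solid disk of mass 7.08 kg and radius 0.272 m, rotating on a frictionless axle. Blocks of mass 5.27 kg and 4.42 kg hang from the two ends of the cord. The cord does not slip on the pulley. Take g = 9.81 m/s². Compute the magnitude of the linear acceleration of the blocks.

I = ½MR² = (1/2)(7.08)(0.272)² = 0.2619 kg·m².
Heavier block: m₁g − T₁ = m₁a. Lighter block: T₂ − m₂g = m₂a.
Pulley: (T₁ − T₂)R = Iα = I(a/R), so T₁ − T₂ = (I/R²)a = (1/2)M_p a = 3.540·a.
Adding the three: (m₁ − m₂)g = (m₁ + m₂ + 3.540)a, so a = (5.27 − 4.42)(9.81)/(5.27 + 4.42 + 3.540) = 0.6303 m/s².

a ≈ 0.630 m/s²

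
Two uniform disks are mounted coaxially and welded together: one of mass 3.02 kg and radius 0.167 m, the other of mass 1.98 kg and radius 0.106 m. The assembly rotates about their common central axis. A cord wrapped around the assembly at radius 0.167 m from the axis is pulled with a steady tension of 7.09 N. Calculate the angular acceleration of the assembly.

α ≈ 22.2 rad/s²

I = ½M₁R₁² + ½M₂R₂² = ½(3.02)(0.167)² + ½(1.98)(0.106)² = 0.05324 kg·m².
τ = F r = (7.09)(0.167) = 1.184 N·m.
α = τ/I = 1.184/0.05324 = 22.24 rad/s².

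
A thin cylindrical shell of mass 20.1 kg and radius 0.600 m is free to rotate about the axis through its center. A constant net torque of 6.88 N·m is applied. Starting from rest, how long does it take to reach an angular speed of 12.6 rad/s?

t ≈ 13.3 s

I = MR² = (20.1)(0.600)² = 7.236 kg·m².
α = τ/I = 6.88/7.236 = 0.9508 rad/s².
ω = αt ⇒ t = ω/α = 12.6/0.9508 = 13.25 s.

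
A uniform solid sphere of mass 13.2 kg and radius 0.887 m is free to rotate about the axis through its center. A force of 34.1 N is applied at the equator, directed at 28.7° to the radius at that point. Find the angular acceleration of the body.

α ≈ 3.50 rad/s²

I = (2/5)MR² = (2/5)(13.2)(0.887)² = 4.154 kg·m².
Only the tangential component produces torque: τ = F R sinθ = (34.1)(0.887) sin 28.7° = 14.53 N·m.
Newton's second law for rotation, τ = Iα, gives α = τ/I = 14.53/4.154 = 3.497 rad/s².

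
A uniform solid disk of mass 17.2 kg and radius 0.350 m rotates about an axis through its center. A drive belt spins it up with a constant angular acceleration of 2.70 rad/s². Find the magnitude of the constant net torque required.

τ ≈ 2.84 N·m

I = ½MR² = (1/2)(17.2)(0.350)² = 1.053 kg·m².
τ = Iα = (1.053)(2.700) = 2.844 N·m.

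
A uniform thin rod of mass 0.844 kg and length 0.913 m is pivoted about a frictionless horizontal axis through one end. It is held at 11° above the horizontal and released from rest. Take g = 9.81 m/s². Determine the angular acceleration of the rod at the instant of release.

α ≈ 15.8 rad/s²

About the pivot, I = (1/3)ML² = (1/3)(0.844)(0.913)² = 0.2345 kg·m².
The weight acts at the center, a distance L/2 = 0.4565 m from the pivot; τ = Mg(L/2) cos 11° = 3.710 N·m.
α = τ/I = 3.710/0.2345 = 15.82 rad/s².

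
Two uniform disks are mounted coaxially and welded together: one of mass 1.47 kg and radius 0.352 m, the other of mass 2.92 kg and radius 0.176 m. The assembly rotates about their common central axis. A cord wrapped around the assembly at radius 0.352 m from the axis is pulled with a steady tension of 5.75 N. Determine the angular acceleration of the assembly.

α ≈ 14.9 rad/s²

I = ½M₁R₁² + ½M₂R₂² = ½(1.47)(0.352)² + ½(2.92)(0.176)² = 0.1363 kg·m².
τ = F r = (5.75)(0.352) = 2.024 N·m.
α = τ/I = 2.024/0.1363 = 14.85 rad/s².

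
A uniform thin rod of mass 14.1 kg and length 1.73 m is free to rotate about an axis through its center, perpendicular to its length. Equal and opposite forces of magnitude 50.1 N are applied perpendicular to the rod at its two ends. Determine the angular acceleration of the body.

I = (1/12)ML² = (1/12)(14.1)(1.73)² = 3.517 kg·m².
The couple gives τ = F·(L/2) + F·(L/2) = F L = (50.1)(1.73) = 86.67 N·m.
From τ = Iα: α = 86.67/3.517 = 24.65 rad/s².

α ≈ 24.6 rad/s²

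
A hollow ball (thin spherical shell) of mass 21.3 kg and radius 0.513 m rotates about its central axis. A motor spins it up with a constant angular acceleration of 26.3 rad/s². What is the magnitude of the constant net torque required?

I = (2/3)MR² = (2/3)(21.3)(0.513)² = 3.737 kg·m².
τ = Iα = (3.737)(26.30) = 98.28 N·m.

τ ≈ 98.3 N·m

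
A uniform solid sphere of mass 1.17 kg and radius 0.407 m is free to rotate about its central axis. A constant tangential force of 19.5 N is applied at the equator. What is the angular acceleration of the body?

α ≈ 102 rad/s²

I = (2/5)MR² = (2/5)(1.17)(0.407)² = 0.07752 kg·m².
τ = F R = (19.5)(0.407) = 7.936 N·m.
From τ = Iα: α = 7.936/0.07752 = 102.4 rad/s².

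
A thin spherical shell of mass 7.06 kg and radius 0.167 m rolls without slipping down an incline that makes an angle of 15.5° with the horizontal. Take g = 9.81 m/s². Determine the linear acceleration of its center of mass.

Translation along the incline: Mg sinθ − f = Ma.
Rotation about the center: fR = Iα with I = (2/3)MR². No-slip gives a = αR, so f = (I/R²)a = (2/3)M a.
Substituting: Mg sinθ = (1 + 0.6667)Ma, so a = g sinθ/(1 + 0.6667) = (9.81) sin 15.5° / 1.667 = 1.573 m/s².

a ≈ 1.57 m/s²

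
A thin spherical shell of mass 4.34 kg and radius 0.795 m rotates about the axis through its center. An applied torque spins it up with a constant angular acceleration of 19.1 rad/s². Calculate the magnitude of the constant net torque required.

I = (2/3)MR² = (2/3)(4.34)(0.795)² = 1.829 kg·m².
τ = Iα = (1.829)(19.10) = 34.93 N·m.

τ ≈ 34.9 N·m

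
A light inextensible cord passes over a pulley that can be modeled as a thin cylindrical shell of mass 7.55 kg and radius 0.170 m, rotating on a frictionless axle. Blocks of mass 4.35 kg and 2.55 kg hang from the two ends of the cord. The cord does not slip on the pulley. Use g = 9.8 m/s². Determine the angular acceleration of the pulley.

I = MR² = (7.55)(0.170)² = 0.2182 kg·m².
Heavier block: m₁g − T₁ = m₁a. Lighter block: T₂ − m₂g = m₂a.
Pulley: (T₁ − T₂)R = Iα = I(a/R), so T₁ − T₂ = (I/R²)a = 1·M_p a = 7.550·a.
Adding the three: (m₁ − m₂)g = (m₁ + m₂ + 7.550)a, so a = (4.35 − 2.55)(9.8)/(4.35 + 2.55 + 7.550) = 1.221 m/s².
α = a/R = 1.221/0.170 = 7.181 rad/s².

α ≈ 7.18 rad/s²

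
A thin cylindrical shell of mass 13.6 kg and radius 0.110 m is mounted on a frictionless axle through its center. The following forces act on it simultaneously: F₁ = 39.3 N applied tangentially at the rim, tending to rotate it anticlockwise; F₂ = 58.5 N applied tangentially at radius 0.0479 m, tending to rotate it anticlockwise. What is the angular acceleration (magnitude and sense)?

α ≈ 43.3 rad/s², anticlockwise

I = MR² = (13.6)(0.110)² = 0.1646 kg·m².
Taking anticlockwise as positive: τ₁ = +(39.3)(0.110) = +4.323 N·m; τ₂ = +(58.5)(0.0479) = +2.802 N·m.
Net torque τ = 7.125 N·m.
α = τ/I = 7.125/0.1646 = 43.30 rad/s².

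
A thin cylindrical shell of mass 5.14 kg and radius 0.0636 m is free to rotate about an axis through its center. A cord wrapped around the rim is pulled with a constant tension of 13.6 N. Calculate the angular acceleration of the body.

α ≈ 41.6 rad/s²

I = MR² = (5.14)(0.0636)² = 0.02079 kg·m².
τ = F R = (13.6)(0.0636) = 0.8650 N·m.
Newton's second law for rotation, τ = Iα, gives α = τ/I = 0.8650/0.02079 = 41.60 rad/s².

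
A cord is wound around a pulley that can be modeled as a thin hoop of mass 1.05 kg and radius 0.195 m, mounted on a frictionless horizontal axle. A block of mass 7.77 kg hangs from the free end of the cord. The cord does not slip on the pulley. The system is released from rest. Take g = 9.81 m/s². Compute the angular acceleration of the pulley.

I = MR² = (1.05)(0.195)² = 0.03993 kg·m².
Block: mg − T = ma. Pulley: TR = Iα. No-slip: a = αR, so T = (I/R²)a = 1.050·a.
Then mg = (m + 1.050)a, so a = (7.77)(9.81)/(7.77 + 1.050) = 8.642 m/s².
α = a/R = 8.642/0.195 = 44.32 rad/s².

α ≈ 44.3 rad/s²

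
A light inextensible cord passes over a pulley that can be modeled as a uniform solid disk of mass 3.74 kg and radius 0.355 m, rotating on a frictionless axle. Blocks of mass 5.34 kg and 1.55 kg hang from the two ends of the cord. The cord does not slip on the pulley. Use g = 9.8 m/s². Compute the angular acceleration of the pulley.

I = ½MR² = (1/2)(3.74)(0.355)² = 0.2357 kg·m².
Heavier block: m₁g − T₁ = m₁a. Lighter block: T₂ − m₂g = m₂a.
Pulley: (T₁ − T₂)R = Iα = I(a/R), so T₁ − T₂ = (I/R²)a = (1/2)M_p a = 1.870·a.
Adding the three: (m₁ − m₂)g = (m₁ + m₂ + 1.870)a, so a = (5.34 − 1.55)(9.8)/(5.34 + 1.55 + 1.870) = 4.240 m/s².
α = a/R = 4.240/0.355 = 11.94 rad/s².

α ≈ 11.9 rad/s²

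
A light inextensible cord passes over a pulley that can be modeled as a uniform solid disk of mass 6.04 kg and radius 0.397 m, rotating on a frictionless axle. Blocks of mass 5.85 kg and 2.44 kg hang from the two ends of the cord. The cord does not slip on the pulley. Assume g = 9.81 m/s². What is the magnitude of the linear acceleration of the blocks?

a ≈ 2.96 m/s²

I = ½MR² = (1/2)(6.04)(0.397)² = 0.4760 kg·m².
Heavier block: m₁g − T₁ = m₁a. Lighter block: T₂ − m₂g = m₂a.
Pulley: (T₁ − T₂)R = Iα = I(a/R), so T₁ − T₂ = (I/R²)a = (1/2)M_p a = 3.020·a.
Adding the three: (m₁ − m₂)g = (m₁ + m₂ + 3.020)a, so a = (5.85 − 2.44)(9.81)/(5.85 + 2.44 + 3.020) = 2.958 m/s².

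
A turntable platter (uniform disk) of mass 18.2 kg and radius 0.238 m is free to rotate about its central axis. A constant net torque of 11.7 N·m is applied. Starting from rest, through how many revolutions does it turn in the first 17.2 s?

≈ 534 revolutions

I = ½MR² = (1/2)(18.2)(0.238)² = 0.5155 kg·m².
α = τ/I = 11.7/0.5155 = 22.70 rad/s².
θ = ½αt² = ½(22.70)(17.2)² = 3358 rad.
Revolutions = θ/(2π) = 534.4.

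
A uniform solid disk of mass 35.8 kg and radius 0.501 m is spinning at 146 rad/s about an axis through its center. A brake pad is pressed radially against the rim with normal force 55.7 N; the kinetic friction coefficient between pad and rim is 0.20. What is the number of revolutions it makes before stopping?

≈ 1370 revolutions

I = ½MR² = (1/2)(35.8)(0.501)² = 4.493 kg·m².
Friction force f = μN = (0.20)(55.7) = 11.14 N at the rim; torque magnitude τ = fR = 5.581 N·m, opposing ω.
|α| = τ/I = 5.581/4.493 = 1.242 rad/s² (deceleration).
ω² = ω₀² − 2|α|θ with ω = 0 ⇒ θ = ω₀²/(2|α|) = 8580 rad = 1366 rev.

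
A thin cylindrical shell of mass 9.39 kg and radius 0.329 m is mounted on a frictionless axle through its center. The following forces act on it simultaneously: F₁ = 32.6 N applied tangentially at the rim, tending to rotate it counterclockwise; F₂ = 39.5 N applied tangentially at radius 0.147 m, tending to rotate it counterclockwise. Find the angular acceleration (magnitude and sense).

α ≈ 16.3 rad/s², counterclockwise

I = MR² = (9.39)(0.329)² = 1.016 kg·m².
Taking counterclockwise as positive: τ₁ = +(32.6)(0.329) = +10.73 N·m; τ₂ = +(39.5)(0.147) = +5.806 N·m.
Net torque τ = 16.53 N·m.
α = τ/I = 16.53/1.016 = 16.27 rad/s².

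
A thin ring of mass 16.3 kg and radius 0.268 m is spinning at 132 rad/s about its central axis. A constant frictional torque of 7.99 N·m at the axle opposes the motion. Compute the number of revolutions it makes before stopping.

≈ 203 revolutions

I = MR² = (16.3)(0.268)² = 1.171 kg·m².
The net torque has magnitude 7.99 N·m, opposing ω.
|α| = τ/I = 7.990/1.171 = 6.825 rad/s² (deceleration).
ω² = ω₀² − 2|α|θ with ω = 0 ⇒ θ = ω₀²/(2|α|) = 1277 rad = 203.2 rev.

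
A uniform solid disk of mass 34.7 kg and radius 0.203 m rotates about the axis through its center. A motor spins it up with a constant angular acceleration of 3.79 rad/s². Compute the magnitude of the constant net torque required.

τ ≈ 2.71 N·m

I = ½MR² = (1/2)(34.7)(0.203)² = 0.7150 kg·m².
τ = Iα = (0.7150)(3.790) = 2.710 N·m.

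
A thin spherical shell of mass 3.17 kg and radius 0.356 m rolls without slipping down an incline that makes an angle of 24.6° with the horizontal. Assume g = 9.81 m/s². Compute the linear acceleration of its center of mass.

a ≈ 2.45 m/s²

Translation along the incline: Mg sinθ − f = Ma.
Rotation about the center: fR = Iα with I = (2/3)MR². No-slip gives a = αR, so f = (I/R²)a = (2/3)M a.
Substituting: Mg sinθ = (1 + 0.6667)Ma, so a = g sinθ/(1 + 0.6667) = (9.81) sin 24.6° / 1.667 = 2.450 m/s².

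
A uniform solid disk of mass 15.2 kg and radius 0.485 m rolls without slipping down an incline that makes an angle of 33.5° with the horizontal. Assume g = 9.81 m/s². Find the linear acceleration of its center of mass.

a ≈ 3.61 m/s²

Translation along the incline: Mg sinθ − f = Ma.
Rotation about the center: fR = Iα with I = ½MR². No-slip gives a = αR, so f = (I/R²)a = (1/2)M a.
Substituting: Mg sinθ = (1 + 0.5000)Ma, so a = g sinθ/(1 + 0.5000) = (9.81) sin 33.5° / 1.500 = 3.610 m/s².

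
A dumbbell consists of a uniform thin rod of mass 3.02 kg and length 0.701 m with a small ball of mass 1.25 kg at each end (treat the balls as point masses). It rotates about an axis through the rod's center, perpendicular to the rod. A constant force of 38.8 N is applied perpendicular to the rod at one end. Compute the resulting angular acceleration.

α ≈ 31.6 rad/s²

I_rod = (1/12)ML² = (1/12)(3.02)(0.701)² = 0.1237 kg·m².
I_balls = 2·m·(L/2)² = 2(1.25)(0.3505)² = 0.3071 kg·m².
Total I = 0.4308 kg·m².
τ = F·(L/2) = (38.8)(0.350) = 13.60 N·m.
α = τ/I = 13.60/0.4308 = 31.57 rad/s².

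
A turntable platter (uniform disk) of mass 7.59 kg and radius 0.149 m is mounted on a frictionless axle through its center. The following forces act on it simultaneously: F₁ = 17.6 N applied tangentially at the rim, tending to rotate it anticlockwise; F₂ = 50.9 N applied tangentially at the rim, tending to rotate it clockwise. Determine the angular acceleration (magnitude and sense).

I = ½MR² = (1/2)(7.59)(0.149)² = 0.08425 kg·m².
Taking anticlockwise as positive: τ₁ = +(17.6)(0.149) = +2.622 N·m; τ₂ = −(50.9)(0.149) = −7.584 N·m.
Net torque τ = -4.962 N·m.
α = τ/I = -4.962/0.08425 = -58.89 rad/s².

α ≈ 58.9 rad/s², clockwise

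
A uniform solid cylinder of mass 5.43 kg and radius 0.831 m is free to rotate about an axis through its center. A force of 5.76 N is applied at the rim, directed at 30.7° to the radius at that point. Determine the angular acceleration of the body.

α ≈ 1.30 rad/s²

I = ½MR² = (1/2)(5.43)(0.831)² = 1.875 kg·m².
Only the tangential component produces torque: τ = F R sinθ = (5.76)(0.831) sin 30.7° = 2.444 N·m.
Newton's second law for rotation, τ = Iα, gives α = τ/I = 2.444/1.875 = 1.303 rad/s².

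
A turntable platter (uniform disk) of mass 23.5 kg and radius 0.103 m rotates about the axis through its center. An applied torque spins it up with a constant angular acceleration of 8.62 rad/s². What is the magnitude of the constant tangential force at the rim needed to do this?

F ≈ 10.4 N

I = ½MR² = (1/2)(23.5)(0.103)² = 0.1247 kg·m².
The required torque is τ = Iα = (0.1247)(8.620) = 1.075 N·m.
A tangential force at the rim gives τ = FR, so F = τ/R = 1.075/0.103 = 10.43 N.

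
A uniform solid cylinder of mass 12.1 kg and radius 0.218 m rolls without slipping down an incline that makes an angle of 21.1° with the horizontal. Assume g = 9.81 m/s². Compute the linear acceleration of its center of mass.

Translation along the incline: Mg sinθ − f = Ma.
Rotation about the center: fR = Iα with I = ½MR². No-slip gives a = αR, so f = (I/R²)a = (1/2)M a.
Substituting: Mg sinθ = (1 + 0.5000)Ma, so a = g sinθ/(1 + 0.5000) = (9.81) sin 21.1° / 1.500 = 2.354 m/s².

a ≈ 2.35 m/s²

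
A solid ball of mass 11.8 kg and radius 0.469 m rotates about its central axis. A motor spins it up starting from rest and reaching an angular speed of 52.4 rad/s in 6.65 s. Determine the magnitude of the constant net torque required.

I = (2/5)MR² = (2/5)(11.8)(0.469)² = 1.038 kg·m².
α = Δω/Δt = (52.4 − 0)/6.65 = 7.880 rad/s².
τ = Iα = (1.038)(7.880) = 8.181 N·m.

τ ≈ 8.18 N·m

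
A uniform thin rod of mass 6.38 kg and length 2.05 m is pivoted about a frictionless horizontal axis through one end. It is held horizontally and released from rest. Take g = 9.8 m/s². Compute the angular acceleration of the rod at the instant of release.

α ≈ 7.17 rad/s²

About the pivot, I = (1/3)ML² = (1/3)(6.38)(2.05)² = 8.937 kg·m².
The weight acts at the center, a distance L/2 = 1.025 m from the pivot; τ = Mg(L/2) = 64.09 N·m.
α = τ/I = 64.09/8.937 = 7.171 rad/s².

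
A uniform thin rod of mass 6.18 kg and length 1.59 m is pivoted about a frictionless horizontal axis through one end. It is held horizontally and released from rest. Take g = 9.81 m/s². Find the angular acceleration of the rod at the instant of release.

About the pivot, I = (1/3)ML² = (1/3)(6.18)(1.59)² = 5.208 kg·m².
The weight acts at the center, a distance L/2 = 0.7950 m from the pivot; τ = Mg(L/2) = 48.20 N·m.
α = τ/I = 48.20/5.208 = 9.255 rad/s².
(Equivalently α = (3g/(2L)) = 9.255 rad/s².)

α ≈ 9.25 rad/s²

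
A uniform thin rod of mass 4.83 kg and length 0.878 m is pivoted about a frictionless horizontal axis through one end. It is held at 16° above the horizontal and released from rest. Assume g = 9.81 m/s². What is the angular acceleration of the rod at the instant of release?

α ≈ 16.1 rad/s²

About the pivot, I = (1/3)ML² = (1/3)(4.83)(0.878)² = 1.241 kg·m².
The weight acts at the center, a distance L/2 = 0.4390 m from the pivot; τ = Mg(L/2) cos 16° = 20.00 N·m.
α = τ/I = 20.00/1.241 = 16.11 rad/s².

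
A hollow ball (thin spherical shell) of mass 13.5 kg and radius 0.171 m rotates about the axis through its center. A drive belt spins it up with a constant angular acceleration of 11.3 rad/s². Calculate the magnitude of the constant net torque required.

τ ≈ 2.97 N·m

I = (2/3)MR² = (2/3)(13.5)(0.171)² = 0.2632 kg·m².
τ = Iα = (0.2632)(11.30) = 2.974 N·m.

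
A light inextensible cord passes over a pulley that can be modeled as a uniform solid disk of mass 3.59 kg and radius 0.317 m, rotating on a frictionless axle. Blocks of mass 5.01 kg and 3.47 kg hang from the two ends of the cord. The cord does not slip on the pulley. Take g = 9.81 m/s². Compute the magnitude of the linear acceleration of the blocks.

I = ½MR² = (1/2)(3.59)(0.317)² = 0.1804 kg·m².
Heavier block: m₁g − T₁ = m₁a. Lighter block: T₂ − m₂g = m₂a.
Pulley: (T₁ − T₂)R = Iα = I(a/R), so T₁ − T₂ = (I/R²)a = (1/2)M_p a = 1.795·a.
Adding the three: (m₁ − m₂)g = (m₁ + m₂ + 1.795)a, so a = (5.01 − 3.47)(9.81)/(5.01 + 3.47 + 1.795) = 1.470 m/s².

a ≈ 1.47 m/s²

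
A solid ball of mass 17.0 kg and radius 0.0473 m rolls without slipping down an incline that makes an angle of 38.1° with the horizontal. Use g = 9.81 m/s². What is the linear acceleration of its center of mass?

a ≈ 4.32 m/s²

Translation along the incline: Mg sinθ − f = Ma.
Rotation about the center: fR = Iα with I = (2/5)MR². No-slip gives a = αR, so f = (I/R²)a = (2/5)M a.
Substituting: Mg sinθ = (1 + 0.4000)Ma, so a = g sinθ/(1 + 0.4000) = (9.81) sin 38.1° / 1.400 = 4.324 m/s².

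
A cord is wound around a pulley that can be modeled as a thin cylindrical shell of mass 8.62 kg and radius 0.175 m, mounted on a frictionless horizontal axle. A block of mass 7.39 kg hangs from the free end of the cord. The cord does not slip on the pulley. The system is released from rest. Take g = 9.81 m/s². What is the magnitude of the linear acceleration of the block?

I = MR² = (8.62)(0.175)² = 0.2640 kg·m².
Block: mg − T = ma. Pulley: TR = Iα. No-slip: a = αR, so T = (I/R²)a = 8.620·a.
Then mg = (m + 8.620)a, so a = (7.39)(9.81)/(7.39 + 8.620) = 4.528 m/s².

a ≈ 4.53 m/s²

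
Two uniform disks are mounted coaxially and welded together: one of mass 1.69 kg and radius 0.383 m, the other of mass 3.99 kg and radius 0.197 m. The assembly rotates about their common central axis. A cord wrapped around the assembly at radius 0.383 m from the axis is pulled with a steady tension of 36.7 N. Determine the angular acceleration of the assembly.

α ≈ 69.8 rad/s²

I = ½M₁R₁² + ½M₂R₂² = ½(1.69)(0.383)² + ½(3.99)(0.197)² = 0.2014 kg·m².
τ = F r = (36.7)(0.383) = 14.06 N·m.
α = τ/I = 14.06/0.2014 = 69.80 rad/s².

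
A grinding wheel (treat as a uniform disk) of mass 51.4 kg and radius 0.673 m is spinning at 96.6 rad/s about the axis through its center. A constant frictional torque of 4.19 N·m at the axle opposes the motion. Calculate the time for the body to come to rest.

I = ½MR² = (1/2)(51.4)(0.673)² = 11.64 kg·m².
The net torque has magnitude 4.19 N·m, opposing ω.
|α| = τ/I = 4.190/11.64 = 0.3600 rad/s² (deceleration).
0 = ω₀ − |α|t ⇒ t = ω₀/|α| = 96.6/0.3600 = 268.4 s.

t ≈ 268 s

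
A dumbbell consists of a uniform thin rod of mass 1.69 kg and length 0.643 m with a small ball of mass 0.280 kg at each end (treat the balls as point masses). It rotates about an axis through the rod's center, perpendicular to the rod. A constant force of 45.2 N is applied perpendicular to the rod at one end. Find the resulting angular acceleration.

I_rod = (1/12)ML² = (1/12)(1.69)(0.643)² = 0.05823 kg·m².
I_balls = 2·m·(L/2)² = 2(0.280)(0.3215)² = 0.05788 kg·m².
Total I = 0.1161 kg·m².
τ = F·(L/2) = (45.2)(0.322) = 14.53 N·m.
α = τ/I = 14.53/0.1161 = 125.2 rad/s².

α ≈ 125 rad/s²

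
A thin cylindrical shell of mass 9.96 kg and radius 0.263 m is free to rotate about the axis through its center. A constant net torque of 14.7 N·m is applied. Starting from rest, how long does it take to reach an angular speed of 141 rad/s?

t ≈ 6.61 s

I = MR² = (9.96)(0.263)² = 0.6889 kg·m².
α = τ/I = 14.7/0.6889 = 21.34 rad/s².
ω = αt ⇒ t = ω/α = 141/21.34 = 6.608 s.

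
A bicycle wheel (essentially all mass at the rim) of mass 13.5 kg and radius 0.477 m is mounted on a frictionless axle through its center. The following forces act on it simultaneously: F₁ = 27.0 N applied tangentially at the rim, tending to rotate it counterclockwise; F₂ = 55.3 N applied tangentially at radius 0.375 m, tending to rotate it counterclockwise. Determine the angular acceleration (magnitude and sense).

α ≈ 10.9 rad/s², counterclockwise

I = MR² = (13.5)(0.477)² = 3.072 kg·m².
Taking counterclockwise as positive: τ₁ = +(27.0)(0.477) = +12.88 N·m; τ₂ = +(55.3)(0.375) = +20.74 N·m.
Net torque τ = 33.62 N·m.
α = τ/I = 33.62/3.072 = 10.94 rad/s².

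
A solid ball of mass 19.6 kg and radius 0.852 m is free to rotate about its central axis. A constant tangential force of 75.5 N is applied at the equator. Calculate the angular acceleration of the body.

α ≈ 11.3 rad/s²

I = (2/5)MR² = (2/5)(19.6)(0.852)² = 5.691 kg·m².
τ = F R = (75.5)(0.852) = 64.33 N·m.
Newton's second law for rotation, τ = Iα, gives α = τ/I = 64.33/5.691 = 11.30 rad/s².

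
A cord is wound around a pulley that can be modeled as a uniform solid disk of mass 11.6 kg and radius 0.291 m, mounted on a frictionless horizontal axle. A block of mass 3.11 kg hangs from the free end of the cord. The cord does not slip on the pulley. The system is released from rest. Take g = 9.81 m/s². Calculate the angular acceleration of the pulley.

α ≈ 11.8 rad/s²

I = ½MR² = (1/2)(11.6)(0.291)² = 0.4911 kg·m².
Block: mg − T = ma. Pulley: TR = Iα. No-slip: a = αR, so T = (I/R²)a = 5.800·a.
Then mg = (m + 5.800)a, so a = (3.11)(9.81)/(3.11 + 5.800) = 3.424 m/s².
α = a/R = 3.424/0.291 = 11.77 rad/s².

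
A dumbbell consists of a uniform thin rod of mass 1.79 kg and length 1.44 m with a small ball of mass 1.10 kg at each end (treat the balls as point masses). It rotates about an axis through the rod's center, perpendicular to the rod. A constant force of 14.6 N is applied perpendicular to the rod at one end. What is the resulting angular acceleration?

I_rod = (1/12)ML² = (1/12)(1.79)(1.44)² = 0.3093 kg·m².
I_balls = 2·m·(L/2)² = 2(1.10)(0.7200)² = 1.140 kg·m².
Total I = 1.450 kg·m².
τ = F·(L/2) = (14.6)(0.720) = 10.51 N·m.
α = τ/I = 10.51/1.450 = 7.251 rad/s².

α ≈ 7.25 rad/s²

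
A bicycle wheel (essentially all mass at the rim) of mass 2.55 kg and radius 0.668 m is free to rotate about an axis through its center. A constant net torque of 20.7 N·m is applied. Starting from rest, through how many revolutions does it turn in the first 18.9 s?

I = MR² = (2.55)(0.668)² = 1.138 kg·m².
α = τ/I = 20.7/1.138 = 18.19 rad/s².
θ = ½αt² = ½(18.19)(18.9)² = 3249 rad.
Revolutions = θ/(2π) = 517.1.

≈ 517 revolutions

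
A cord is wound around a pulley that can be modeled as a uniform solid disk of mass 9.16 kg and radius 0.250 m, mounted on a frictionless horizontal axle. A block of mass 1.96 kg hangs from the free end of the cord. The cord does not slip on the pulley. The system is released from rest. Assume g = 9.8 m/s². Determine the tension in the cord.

I = ½MR² = (1/2)(9.16)(0.250)² = 0.2863 kg·m².
Block: mg − T = ma. Pulley: TR = Iα. No-slip: a = αR, so T = (I/R²)a = 4.580·a.
Then mg = (m + 4.580)a, so a = (1.96)(9.8)/(1.96 + 4.580) = 2.937 m/s².
T = 4.580·a = 13.45 N.

T ≈ 13.5 N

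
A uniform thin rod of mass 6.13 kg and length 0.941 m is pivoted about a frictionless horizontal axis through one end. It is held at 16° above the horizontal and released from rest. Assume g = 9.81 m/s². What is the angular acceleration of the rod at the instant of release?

α ≈ 15.0 rad/s²

About the pivot, I = (1/3)ML² = (1/3)(6.13)(0.941)² = 1.809 kg·m².
The weight acts at the center, a distance L/2 = 0.4705 m from the pivot; τ = Mg(L/2) cos 16° = 27.20 N·m.
α = τ/I = 27.20/1.809 = 15.03 rad/s².
(Equivalently α = (3g/(2L)) cos 16° = 15.03 rad/s².)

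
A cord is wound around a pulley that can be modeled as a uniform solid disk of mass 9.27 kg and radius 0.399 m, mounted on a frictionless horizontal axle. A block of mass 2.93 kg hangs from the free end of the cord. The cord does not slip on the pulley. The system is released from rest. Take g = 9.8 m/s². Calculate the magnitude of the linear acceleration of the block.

a ≈ 3.80 m/s²

I = ½MR² = (1/2)(9.27)(0.399)² = 0.7379 kg·m².
Block: mg − T = ma. Pulley: TR = Iα. No-slip: a = αR, so T = (I/R²)a = 4.635·a.
Then mg = (m + 4.635)a, so a = (2.93)(9.8)/(2.93 + 4.635) = 3.796 m/s².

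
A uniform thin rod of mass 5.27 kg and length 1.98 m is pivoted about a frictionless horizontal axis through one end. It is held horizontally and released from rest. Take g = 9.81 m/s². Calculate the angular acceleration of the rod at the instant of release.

α ≈ 7.43 rad/s²

About the pivot, I = (1/3)ML² = (1/3)(5.27)(1.98)² = 6.887 kg·m².
The weight acts at the center, a distance L/2 = 0.9900 m from the pivot; τ = Mg(L/2) = 51.18 N·m.
α = τ/I = 51.18/6.887 = 7.432 rad/s².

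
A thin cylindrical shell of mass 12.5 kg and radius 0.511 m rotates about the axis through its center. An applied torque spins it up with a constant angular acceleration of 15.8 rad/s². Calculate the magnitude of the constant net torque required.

τ ≈ 51.6 N·m

I = MR² = (12.5)(0.511)² = 3.264 kg·m².
τ = Iα = (3.264)(15.80) = 51.57 N·m.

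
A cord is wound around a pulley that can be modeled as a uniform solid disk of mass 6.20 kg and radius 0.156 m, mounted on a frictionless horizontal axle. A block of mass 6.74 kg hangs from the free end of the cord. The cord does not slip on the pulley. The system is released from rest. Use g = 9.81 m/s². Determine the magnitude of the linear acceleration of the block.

I = ½MR² = (1/2)(6.20)(0.156)² = 0.07544 kg·m².
Block: mg − T = ma. Pulley: TR = Iα. No-slip: a = αR, so T = (I/R²)a = 3.100·a.
Then mg = (m + 3.100)a, so a = (6.74)(9.81)/(6.74 + 3.100) = 6.719 m/s².

a ≈ 6.72 m/s²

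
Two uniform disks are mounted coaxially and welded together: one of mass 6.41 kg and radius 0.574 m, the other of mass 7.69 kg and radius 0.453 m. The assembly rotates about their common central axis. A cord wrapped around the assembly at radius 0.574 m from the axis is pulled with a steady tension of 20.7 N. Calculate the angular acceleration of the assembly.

α ≈ 6.44 rad/s²

I = ½M₁R₁² + ½M₂R₂² = ½(6.41)(0.574)² + ½(7.69)(0.453)² = 1.845 kg·m².
τ = F r = (20.7)(0.574) = 11.88 N·m.
α = τ/I = 11.88/1.845 = 6.440 rad/s².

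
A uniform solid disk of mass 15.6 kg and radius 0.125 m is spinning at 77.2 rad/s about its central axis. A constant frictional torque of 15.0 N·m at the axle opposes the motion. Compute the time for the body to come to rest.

I = ½MR² = (1/2)(15.6)(0.125)² = 0.1219 kg·m².
The net torque has magnitude 15.0 N·m, opposing ω.
|α| = τ/I = 15.00/0.1219 = 123.1 rad/s² (deceleration).
0 = ω₀ − |α|t ⇒ t = ω₀/|α| = 77.2/123.1 = 0.6272 s.

t ≈ 0.627 s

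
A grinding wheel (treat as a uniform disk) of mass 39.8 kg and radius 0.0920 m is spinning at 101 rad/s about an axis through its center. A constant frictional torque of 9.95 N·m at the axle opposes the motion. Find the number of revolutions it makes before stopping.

≈ 13.7 revolutions

I = ½MR² = (1/2)(39.8)(0.0920)² = 0.1684 kg·m².
The net torque has magnitude 9.95 N·m, opposing ω.
|α| = τ/I = 9.950/0.1684 = 59.07 rad/s² (deceleration).
ω² = ω₀² − 2|α|θ with ω = 0 ⇒ θ = ω₀²/(2|α|) = 86.34 rad = 13.74 rev.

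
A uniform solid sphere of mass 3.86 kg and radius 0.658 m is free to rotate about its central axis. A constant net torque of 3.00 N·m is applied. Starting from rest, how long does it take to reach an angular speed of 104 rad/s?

t ≈ 23.2 s

I = (2/5)MR² = (2/5)(3.86)(0.658)² = 0.6685 kg·m².
α = τ/I = 3.00/0.6685 = 4.488 rad/s².
ω = αt ⇒ t = ω/α = 104/4.488 = 23.17 s.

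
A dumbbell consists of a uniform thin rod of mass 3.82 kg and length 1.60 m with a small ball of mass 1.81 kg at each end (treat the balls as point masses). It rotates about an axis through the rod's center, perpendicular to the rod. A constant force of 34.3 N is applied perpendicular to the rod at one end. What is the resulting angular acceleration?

I_rod = (1/12)ML² = (1/12)(3.82)(1.60)² = 0.8149 kg·m².
I_balls = 2·m·(L/2)² = 2(1.81)(0.8000)² = 2.317 kg·m².
Total I = 3.132 kg·m².
τ = F·(L/2) = (34.3)(0.800) = 27.44 N·m.
α = τ/I = 27.44/3.132 = 8.762 rad/s².

α ≈ 8.76 rad/s²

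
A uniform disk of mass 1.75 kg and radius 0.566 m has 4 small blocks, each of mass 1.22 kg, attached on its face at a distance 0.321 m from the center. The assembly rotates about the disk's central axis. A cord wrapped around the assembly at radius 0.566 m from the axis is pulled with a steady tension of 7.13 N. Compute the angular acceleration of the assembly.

α ≈ 5.15 rad/s²

I_disk = ½MR² = ½(1.75)(0.566)² = 0.2803 kg·m².
I_blocks = 4·m·r² = 4(1.22)(0.321)² = 0.5028 kg·m².
Total I = 0.7832 kg·m².
τ = F r = (7.13)(0.566) = 4.036 N·m.
α = τ/I = 4.036/0.7832 = 5.153 rad/s².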